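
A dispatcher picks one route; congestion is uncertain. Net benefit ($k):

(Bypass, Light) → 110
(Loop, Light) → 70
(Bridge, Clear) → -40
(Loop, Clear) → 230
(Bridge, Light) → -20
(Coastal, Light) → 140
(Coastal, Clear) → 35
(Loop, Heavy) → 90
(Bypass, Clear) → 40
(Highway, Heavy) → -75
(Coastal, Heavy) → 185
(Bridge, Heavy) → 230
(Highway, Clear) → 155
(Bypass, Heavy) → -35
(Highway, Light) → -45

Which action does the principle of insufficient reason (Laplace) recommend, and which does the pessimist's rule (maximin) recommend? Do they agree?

laplace → Loop; maximin → Loop (agree)

Row averages: Coastal=120, Highway=35/3, Loop=130, Bridge=170/3, Bypass=115/3
Highest average = 130 → Loop.
Row minima: Coastal=35, Highway=-75, Loop=70, Bridge=-40, Bypass=-35
Best worst-case = 70 → Loop.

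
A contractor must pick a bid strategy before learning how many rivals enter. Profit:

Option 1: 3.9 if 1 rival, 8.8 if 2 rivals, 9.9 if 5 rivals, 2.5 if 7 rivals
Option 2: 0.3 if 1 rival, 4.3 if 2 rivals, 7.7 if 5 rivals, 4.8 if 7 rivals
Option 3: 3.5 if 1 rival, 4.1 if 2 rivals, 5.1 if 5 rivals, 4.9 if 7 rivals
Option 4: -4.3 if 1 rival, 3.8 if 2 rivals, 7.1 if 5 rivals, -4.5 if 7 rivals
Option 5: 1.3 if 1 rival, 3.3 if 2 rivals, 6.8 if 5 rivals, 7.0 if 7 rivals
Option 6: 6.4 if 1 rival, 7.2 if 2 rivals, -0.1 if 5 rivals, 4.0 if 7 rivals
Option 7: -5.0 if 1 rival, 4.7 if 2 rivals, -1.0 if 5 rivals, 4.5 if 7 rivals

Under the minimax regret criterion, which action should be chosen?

Column bests: 1 rival=6.4, 2 rivals=8.8, 5 rivals=9.9, 7 rivals=7.0.
Option 1 regrets: 2.5, 0.0, 0.0, 4.5 → max 4.5
Option 2 regrets: 6.1, 4.5, 2.2, 2.2 → max 6.1
Option 3 regrets: 2.9, 4.7, 4.8, 2.1 → max 4.8
Option 4 regrets: 10.7, 5.0, 2.8, 11.5 → max 11.5
Option 5 regrets: 5.1, 5.5, 3.1, 0.0 → max 5.5
Option 6 regrets: 0.0, 1.6, 10.0, 3.0 → max 10.0
Option 7 regrets: 11.4, 4.1, 10.9, 2.5 → max 11.4
Smallest max regret = 4.5 → Option 1.

Option 1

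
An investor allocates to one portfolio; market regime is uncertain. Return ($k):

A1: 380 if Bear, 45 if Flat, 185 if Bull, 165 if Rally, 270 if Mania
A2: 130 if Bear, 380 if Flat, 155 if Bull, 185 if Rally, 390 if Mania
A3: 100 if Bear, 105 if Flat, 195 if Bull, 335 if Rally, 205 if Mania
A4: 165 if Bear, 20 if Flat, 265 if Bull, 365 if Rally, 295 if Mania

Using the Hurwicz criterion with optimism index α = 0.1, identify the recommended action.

A2

A1: 0.1·380 + 0.9·45 = 78.5
A2: 0.1·390 + 0.9·130 = 156
A3: 0.1·335 + 0.9·100 = 123.5
A4: 0.1·365 + 0.9·20 = 54.5
Highest Hurwicz score = 156 → A2.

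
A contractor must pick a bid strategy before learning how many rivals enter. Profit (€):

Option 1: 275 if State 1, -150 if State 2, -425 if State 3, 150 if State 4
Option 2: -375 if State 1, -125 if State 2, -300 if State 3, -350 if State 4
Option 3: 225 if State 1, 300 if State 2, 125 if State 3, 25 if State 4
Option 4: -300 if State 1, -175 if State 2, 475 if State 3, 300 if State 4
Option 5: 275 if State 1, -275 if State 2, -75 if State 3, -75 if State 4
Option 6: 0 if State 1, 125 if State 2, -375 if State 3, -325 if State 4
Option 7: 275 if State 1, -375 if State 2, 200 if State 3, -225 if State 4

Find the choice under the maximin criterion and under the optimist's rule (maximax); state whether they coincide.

Row minima: Option 1=-425, Option 2=-375, Option 3=25, Option 4=-300, Option 5=-275, Option 6=-375, Option 7=-375
Best worst-case = 25 → Option 3.
Row maxima: Option 1=275, Option 2=-125, Option 3=300, Option 4=475, Option 5=275, Option 6=125, Option 7=275
Best best-case = 475 → Option 4.

maximin → Option 3; maximax → Option 4 (disagree)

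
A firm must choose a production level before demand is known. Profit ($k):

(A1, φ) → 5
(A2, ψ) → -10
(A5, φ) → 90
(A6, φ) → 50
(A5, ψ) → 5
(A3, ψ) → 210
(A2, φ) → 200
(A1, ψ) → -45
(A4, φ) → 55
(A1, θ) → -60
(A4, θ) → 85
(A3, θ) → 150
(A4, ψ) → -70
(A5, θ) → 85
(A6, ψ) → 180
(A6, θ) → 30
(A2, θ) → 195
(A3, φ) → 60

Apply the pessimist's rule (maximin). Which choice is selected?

Row minima: A1=-60, A2=-10, A3=60, A4=-70, A5=5, A6=30
Best worst-case = 60 → A3.

A3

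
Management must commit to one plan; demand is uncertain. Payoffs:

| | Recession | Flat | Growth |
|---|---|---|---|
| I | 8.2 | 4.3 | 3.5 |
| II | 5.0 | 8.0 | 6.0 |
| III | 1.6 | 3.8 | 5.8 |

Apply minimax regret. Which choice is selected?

Column bests: Recession=8.2, Flat=8.0, Growth=6.0.
I regrets: 0.0, 3.7, 2.5 → max 3.7
II regrets: 3.2, 0.0, 0.0 → max 3.2
III regrets: 6.6, 4.2, 0.2 → max 6.6
Smallest max regret = 3.2 → II.

II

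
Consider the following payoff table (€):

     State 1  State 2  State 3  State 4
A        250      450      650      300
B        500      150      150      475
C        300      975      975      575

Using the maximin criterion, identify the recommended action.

C

Row minima: A=250, B=150, C=300
Best worst-case = 300 → C.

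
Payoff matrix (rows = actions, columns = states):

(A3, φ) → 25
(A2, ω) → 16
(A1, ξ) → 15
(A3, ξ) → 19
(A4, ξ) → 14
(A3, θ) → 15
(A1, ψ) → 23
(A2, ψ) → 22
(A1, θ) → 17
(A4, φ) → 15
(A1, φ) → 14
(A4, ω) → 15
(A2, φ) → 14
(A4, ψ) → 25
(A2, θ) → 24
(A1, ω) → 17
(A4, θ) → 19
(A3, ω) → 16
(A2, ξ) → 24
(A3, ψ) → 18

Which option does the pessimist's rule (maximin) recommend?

Row minima: A1=14, A2=14, A3=15, A4=14
Best worst-case = 15 → A3.

A3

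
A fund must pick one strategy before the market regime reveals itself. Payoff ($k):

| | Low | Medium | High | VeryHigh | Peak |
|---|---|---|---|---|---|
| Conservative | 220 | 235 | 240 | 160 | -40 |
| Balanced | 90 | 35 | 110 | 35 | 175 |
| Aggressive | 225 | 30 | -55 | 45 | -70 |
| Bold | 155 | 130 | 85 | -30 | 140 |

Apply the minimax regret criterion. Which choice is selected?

Column bests: Low=225, Medium=235, High=240, VeryHigh=160, Peak=175.
Conservative regrets: 5, 0, 0, 0, 215 → max 215
Balanced regrets: 135, 200, 130, 125, 0 → max 200
Aggressive regrets: 0, 205, 295, 115, 245 → max 295
Bold regrets: 70, 105, 155, 190, 35 → max 190
Smallest max regret = 190 → Bold.

Bold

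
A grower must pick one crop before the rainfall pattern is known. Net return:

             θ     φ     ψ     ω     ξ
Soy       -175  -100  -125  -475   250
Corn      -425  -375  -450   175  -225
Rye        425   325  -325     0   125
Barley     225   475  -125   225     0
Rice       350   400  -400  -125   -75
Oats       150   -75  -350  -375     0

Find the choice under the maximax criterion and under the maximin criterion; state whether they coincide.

maximax → Barley; maximin → Barley (agree)

Row maxima: Soy=250, Corn=175, Rye=425, Barley=475, Rice=400, Oats=150
Best best-case = 475 → Barley.
Row minima: Soy=-475, Corn=-450, Rye=-325, Barley=-125, Rice=-400, Oats=-375
Best worst-case = -125 → Barley.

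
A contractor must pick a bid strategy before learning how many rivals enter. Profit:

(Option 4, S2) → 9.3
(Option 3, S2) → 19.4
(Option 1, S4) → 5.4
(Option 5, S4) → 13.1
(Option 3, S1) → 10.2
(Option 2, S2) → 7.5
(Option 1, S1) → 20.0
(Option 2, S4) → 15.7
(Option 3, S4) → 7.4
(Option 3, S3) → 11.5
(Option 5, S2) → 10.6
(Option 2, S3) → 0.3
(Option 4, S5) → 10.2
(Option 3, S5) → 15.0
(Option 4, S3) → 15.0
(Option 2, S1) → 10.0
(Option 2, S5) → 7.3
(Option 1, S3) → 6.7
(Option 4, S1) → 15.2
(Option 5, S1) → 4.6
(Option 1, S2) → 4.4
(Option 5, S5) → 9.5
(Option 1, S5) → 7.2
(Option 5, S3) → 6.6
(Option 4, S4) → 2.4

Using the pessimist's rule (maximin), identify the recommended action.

Row minima: Option 1=4.4, Option 2=0.3, Option 3=7.4, Option 4=2.4, Option 5=4.6
Best worst-case = 7.4 → Option 3.

Option 3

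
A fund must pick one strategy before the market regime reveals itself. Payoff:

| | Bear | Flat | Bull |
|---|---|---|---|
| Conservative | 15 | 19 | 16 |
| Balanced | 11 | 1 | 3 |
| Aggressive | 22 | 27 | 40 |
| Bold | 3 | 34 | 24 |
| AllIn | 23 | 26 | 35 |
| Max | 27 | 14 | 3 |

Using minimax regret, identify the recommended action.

Column bests: Bear=27, Flat=34, Bull=40.
Conservative regrets: 12, 15, 24 → max 24
Balanced regrets: 16, 33, 37 → max 37
Aggressive regrets: 5, 7, 0 → max 7
Bold regrets: 24, 0, 16 → max 24
AllIn regrets: 4, 8, 5 → max 8
Max regrets: 0, 20, 37 → max 37
Smallest max regret = 7 → Aggressive.

Aggressive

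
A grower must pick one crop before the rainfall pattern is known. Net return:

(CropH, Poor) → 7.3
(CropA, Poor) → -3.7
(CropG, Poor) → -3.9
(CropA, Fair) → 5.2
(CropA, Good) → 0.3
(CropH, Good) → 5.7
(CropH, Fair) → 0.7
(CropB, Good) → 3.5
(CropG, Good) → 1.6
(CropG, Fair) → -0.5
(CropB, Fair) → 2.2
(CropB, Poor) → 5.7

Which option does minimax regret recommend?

Column bests: Poor=7.3, Fair=5.2, Good=5.7.
CropH regrets: 0.0, 4.5, 0.0 → max 4.5
CropB regrets: 1.6, 3.0, 2.2 → max 3.0
CropA regrets: 11.0, 0.0, 5.4 → max 11.0
CropG regrets: 11.2, 5.7, 4.1 → max 11.2
Smallest max regret = 3.0 → CropB.

CropB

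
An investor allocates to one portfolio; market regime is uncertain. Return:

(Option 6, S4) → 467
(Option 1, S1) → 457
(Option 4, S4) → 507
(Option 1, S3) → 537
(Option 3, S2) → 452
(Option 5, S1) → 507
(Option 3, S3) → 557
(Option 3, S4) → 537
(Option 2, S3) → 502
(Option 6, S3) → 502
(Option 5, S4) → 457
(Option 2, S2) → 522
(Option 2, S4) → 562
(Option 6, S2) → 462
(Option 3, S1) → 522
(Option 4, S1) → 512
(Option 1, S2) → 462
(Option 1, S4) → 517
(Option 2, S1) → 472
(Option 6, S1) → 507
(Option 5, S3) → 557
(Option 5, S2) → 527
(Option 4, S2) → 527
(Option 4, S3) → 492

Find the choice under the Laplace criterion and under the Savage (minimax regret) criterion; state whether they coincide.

Row averages: Option 1=493.25, Option 2=514.5, Option 3=517, Option 4=509.5, Option 5=512, Option 6=484.5
Highest average = 517 → Option 3.
Column bests: S1=522, S2=527, S3=557, S4=562.
Option 1 regrets: 65, 65, 20, 45 → max 65
Option 2 regrets: 50, 5, 55, 0 → max 55
Option 3 regrets: 0, 75, 0, 25 → max 75
Option 4 regrets: 10, 0, 65, 55 → max 65
Option 5 regrets: 15, 0, 0, 105 → max 105
Option 6 regrets: 15, 65, 55, 95 → max 95
Smallest max regret = 55 → Option 2.

laplace → Option 3; minimax regret → Option 2 (disagree)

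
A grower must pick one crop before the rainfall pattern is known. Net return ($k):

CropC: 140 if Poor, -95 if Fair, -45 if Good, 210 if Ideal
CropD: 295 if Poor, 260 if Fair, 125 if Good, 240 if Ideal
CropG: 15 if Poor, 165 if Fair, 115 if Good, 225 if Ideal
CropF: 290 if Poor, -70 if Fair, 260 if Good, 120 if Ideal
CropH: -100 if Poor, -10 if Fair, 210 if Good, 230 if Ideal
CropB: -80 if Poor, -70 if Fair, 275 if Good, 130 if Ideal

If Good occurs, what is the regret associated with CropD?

Best payoff under Good is 275.
Regret = 275 − 125 = 150.

150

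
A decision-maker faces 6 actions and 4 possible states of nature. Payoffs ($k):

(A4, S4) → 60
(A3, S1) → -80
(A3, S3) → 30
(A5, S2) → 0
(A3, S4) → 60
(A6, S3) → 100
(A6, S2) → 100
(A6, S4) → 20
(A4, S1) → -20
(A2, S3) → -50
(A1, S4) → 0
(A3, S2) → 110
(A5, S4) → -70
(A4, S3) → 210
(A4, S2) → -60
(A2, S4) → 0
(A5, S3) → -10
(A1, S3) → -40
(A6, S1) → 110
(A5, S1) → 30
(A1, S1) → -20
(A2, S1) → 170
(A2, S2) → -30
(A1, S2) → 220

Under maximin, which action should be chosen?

Row minima: A1=-40, A2=-50, A3=-80, A4=-60, A5=-70, A6=20
Best worst-case = 20 → A6.

A6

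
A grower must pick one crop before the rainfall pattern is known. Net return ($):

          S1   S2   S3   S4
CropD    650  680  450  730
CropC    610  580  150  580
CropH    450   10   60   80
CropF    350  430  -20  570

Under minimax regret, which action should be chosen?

CropD

Column bests: S1=650, S2=680, S3=450, S4=730.
CropD regrets: 0, 0, 0, 0 → max 0
CropC regrets: 40, 100, 300, 150 → max 300
CropH regrets: 200, 670, 390, 650 → max 670
CropF regrets: 300, 250, 470, 160 → max 470
Smallest max regret = 0 → CropD.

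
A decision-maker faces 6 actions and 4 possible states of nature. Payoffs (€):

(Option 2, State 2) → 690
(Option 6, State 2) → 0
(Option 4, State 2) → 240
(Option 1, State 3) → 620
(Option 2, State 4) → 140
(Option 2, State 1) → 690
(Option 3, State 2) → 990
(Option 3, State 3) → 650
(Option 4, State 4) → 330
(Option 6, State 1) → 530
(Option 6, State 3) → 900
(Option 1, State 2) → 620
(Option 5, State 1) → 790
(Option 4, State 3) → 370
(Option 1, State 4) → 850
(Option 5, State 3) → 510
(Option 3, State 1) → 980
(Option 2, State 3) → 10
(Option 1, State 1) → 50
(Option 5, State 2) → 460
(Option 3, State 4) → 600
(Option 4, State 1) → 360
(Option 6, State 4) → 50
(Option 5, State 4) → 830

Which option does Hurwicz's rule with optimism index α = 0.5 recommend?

Option 3

Option 1: 0.5·850 + 0.5·50 = 450
Option 2: 0.5·690 + 0.5·10 = 350
Option 3: 0.5·990 + 0.5·600 = 795
Option 4: 0.5·370 + 0.5·240 = 305
Option 5: 0.5·830 + 0.5·460 = 645
Option 6: 0.5·900 + 0.5·0 = 450
Highest Hurwicz score = 795 → Option 3.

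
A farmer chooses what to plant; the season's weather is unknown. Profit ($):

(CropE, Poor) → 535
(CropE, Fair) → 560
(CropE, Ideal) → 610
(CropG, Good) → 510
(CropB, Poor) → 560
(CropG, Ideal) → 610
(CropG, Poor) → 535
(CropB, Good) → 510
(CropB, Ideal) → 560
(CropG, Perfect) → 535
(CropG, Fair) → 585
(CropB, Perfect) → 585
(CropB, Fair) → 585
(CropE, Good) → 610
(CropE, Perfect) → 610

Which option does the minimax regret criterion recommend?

CropE

Column bests: Poor=560, Fair=585, Good=610, Ideal=610, Perfect=610.
CropG regrets: 25, 0, 100, 0, 75 → max 100
CropB regrets: 0, 0, 100, 50, 25 → max 100
CropE regrets: 25, 25, 0, 0, 0 → max 25
Smallest max regret = 25 → CropE.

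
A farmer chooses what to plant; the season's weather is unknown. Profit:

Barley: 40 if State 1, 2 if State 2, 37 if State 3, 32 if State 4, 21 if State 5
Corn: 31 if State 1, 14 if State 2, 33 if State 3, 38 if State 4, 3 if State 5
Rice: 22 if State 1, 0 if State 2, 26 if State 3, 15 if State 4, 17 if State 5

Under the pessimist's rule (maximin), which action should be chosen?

Corn

Row minima: Barley=2, Corn=3, Rice=0
Best worst-case = 3 → Corn.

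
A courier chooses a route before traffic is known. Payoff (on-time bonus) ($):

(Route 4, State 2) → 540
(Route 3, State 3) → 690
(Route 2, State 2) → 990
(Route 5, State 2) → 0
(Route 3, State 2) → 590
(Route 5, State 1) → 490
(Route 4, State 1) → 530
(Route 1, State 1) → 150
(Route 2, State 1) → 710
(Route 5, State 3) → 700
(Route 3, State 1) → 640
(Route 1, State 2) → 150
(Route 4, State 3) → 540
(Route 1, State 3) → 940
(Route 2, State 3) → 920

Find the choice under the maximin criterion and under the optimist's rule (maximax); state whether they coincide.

maximin → Route 2; maximax → Route 2 (agree)

Row minima: Route 1=150, Route 2=710, Route 3=590, Route 4=530, Route 5=0
Best worst-case = 710 → Route 2.
Row maxima: Route 1=940, Route 2=990, Route 3=690, Route 4=540, Route 5=700
Best best-case = 990 → Route 2.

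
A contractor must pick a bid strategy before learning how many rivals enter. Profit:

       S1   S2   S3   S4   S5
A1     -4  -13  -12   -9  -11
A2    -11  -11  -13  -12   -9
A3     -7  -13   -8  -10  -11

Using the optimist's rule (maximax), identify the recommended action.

A1

Row maxima: A1=-4, A2=-9, A3=-7
Best best-case = -4 → A1.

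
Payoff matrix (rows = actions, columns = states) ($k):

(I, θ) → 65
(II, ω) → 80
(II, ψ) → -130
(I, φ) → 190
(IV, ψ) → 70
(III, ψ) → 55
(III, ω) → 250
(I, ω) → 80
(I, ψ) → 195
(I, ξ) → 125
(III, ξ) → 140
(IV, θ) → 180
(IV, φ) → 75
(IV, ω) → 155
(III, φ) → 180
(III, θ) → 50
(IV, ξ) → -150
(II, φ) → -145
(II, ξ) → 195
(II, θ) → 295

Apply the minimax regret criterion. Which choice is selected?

I

Column bests: θ=295, φ=190, ψ=195, ω=250, ξ=195.
I regrets: 230, 0, 0, 170, 70 → max 230
II regrets: 0, 335, 325, 170, 0 → max 335
III regrets: 245, 10, 140, 0, 55 → max 245
IV regrets: 115, 115, 125, 95, 345 → max 345
Smallest max regret = 230 → I.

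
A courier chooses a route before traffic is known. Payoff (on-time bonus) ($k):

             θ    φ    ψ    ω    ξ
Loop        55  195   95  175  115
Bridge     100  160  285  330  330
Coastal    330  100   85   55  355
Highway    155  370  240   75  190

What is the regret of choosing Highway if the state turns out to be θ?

Best payoff under θ is 330.
Regret = 330 − 155 = 175.

175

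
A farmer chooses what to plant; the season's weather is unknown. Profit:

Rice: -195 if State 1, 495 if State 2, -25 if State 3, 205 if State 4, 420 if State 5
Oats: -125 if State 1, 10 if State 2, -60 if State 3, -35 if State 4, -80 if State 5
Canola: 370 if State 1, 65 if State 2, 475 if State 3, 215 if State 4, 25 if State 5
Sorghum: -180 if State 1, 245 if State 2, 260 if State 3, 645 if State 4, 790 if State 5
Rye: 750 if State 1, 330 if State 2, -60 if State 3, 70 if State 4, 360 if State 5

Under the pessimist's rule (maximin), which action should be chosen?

Canola

Row minima: Rice=-195, Oats=-125, Canola=25, Sorghum=-180, Rye=-60
Best worst-case = 25 → Canola.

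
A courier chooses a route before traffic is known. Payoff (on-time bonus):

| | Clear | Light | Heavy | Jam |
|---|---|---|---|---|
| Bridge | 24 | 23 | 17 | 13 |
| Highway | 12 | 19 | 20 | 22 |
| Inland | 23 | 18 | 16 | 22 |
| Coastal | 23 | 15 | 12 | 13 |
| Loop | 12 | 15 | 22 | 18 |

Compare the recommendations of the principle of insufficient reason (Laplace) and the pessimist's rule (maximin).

laplace → Inland; maximin → Inland (agree)

Row averages: Bridge=19.25, Highway=18.25, Inland=19.75, Coastal=15.75, Loop=16.75
Highest average = 19.75 → Inland.
Row minima: Bridge=13, Highway=12, Inland=16, Coastal=12, Loop=12
Best worst-case = 16 → Inland.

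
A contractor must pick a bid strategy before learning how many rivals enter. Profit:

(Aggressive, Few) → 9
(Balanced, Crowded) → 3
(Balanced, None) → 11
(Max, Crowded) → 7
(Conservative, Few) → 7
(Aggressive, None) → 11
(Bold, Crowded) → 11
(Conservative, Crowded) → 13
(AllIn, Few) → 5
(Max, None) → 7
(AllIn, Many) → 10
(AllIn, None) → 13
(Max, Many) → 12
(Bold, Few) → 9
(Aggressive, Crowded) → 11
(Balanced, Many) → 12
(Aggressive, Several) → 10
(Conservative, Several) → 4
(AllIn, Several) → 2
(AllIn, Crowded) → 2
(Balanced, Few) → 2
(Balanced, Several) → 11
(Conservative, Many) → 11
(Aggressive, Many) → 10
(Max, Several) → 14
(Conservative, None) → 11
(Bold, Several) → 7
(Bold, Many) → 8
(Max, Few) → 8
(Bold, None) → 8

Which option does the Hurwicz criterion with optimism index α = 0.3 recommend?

Aggressive

Conservative: 0.3·13 + 0.7·4 = 6.7
Balanced: 0.3·12 + 0.7·2 = 5
Aggressive: 0.3·11 + 0.7·9 = 9.6
Bold: 0.3·11 + 0.7·7 = 8.2
AllIn: 0.3·13 + 0.7·2 = 5.3
Max: 0.3·14 + 0.7·7 = 9.1
Highest Hurwicz score = 9.6 → Aggressive.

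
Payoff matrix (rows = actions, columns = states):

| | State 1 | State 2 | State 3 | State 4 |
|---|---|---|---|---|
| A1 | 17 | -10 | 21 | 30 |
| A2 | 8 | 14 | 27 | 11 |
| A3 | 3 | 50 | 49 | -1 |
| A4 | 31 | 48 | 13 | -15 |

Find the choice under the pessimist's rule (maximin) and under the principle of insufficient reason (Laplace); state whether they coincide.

maximin → A2; laplace → A3 (disagree)

Row minima: A1=-10, A2=8, A3=-1, A4=-15
Best worst-case = 8 → A2.
Row averages: A1=14.5, A2=15, A3=25.25, A4=19.25
Highest average = 25.25 → A3.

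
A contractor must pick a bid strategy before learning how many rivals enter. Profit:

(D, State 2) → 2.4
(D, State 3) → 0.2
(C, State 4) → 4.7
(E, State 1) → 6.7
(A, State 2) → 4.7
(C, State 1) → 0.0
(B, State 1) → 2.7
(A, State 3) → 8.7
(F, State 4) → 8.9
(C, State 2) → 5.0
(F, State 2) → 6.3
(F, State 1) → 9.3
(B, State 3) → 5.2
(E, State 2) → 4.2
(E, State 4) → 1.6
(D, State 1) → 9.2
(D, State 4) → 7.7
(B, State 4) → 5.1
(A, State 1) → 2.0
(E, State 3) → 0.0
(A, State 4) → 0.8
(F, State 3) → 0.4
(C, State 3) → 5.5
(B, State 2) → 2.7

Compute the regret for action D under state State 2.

Best payoff under State 2 is 6.3.
Regret = 6.3 − 2.4 = 3.9.

3.9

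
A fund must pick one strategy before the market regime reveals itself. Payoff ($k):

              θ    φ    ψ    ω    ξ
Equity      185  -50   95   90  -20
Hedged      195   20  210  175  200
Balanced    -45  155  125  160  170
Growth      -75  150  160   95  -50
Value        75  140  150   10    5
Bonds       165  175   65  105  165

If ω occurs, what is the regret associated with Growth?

80

Best payoff under ω is 175.
Regret = 175 − 95 = 80.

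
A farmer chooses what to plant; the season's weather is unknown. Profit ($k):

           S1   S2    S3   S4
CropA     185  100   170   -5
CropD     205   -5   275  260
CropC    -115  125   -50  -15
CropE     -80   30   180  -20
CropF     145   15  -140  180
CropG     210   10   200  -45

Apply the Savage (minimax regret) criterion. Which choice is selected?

Column bests: S1=210, S2=125, S3=275, S4=260.
CropA regrets: 25, 25, 105, 265 → max 265
CropD regrets: 5, 130, 0, 0 → max 130
CropC regrets: 325, 0, 325, 275 → max 325
CropE regrets: 290, 95, 95, 280 → max 290
CropF regrets: 65, 110, 415, 80 → max 415
CropG regrets: 0, 115, 75, 305 → max 305
Smallest max regret = 130 → CropD.

CropD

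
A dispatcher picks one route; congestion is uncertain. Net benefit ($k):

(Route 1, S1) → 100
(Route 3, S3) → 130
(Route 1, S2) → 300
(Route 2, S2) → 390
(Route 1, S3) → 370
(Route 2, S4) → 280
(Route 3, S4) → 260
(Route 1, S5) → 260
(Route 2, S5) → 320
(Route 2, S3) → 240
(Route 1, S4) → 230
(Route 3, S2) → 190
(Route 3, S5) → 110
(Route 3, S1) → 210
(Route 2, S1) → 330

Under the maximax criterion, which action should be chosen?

Route 2

Row maxima: Route 1=370, Route 2=390, Route 3=260
Best best-case = 390 → Route 2.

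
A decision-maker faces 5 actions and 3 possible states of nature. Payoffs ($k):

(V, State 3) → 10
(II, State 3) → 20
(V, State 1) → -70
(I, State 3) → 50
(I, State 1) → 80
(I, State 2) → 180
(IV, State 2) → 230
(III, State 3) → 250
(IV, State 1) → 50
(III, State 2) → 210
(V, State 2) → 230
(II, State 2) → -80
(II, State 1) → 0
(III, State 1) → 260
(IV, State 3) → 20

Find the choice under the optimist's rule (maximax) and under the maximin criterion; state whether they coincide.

maximax → III; maximin → III (agree)

Row maxima: I=180, II=20, III=260, IV=230, V=230
Best best-case = 260 → III.
Row minima: I=50, II=-80, III=210, IV=20, V=-70
Best worst-case = 210 → III.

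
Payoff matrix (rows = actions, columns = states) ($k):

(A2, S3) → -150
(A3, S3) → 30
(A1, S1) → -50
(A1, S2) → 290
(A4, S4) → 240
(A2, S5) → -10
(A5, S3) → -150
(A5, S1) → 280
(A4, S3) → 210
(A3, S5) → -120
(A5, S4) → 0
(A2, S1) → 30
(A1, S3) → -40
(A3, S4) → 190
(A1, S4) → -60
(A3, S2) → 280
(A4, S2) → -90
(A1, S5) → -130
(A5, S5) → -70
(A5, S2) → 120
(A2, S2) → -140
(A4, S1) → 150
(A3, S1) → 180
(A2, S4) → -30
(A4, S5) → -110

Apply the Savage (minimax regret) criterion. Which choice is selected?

Column bests: S1=280, S2=290, S3=210, S4=240, S5=-10.
A1 regrets: 330, 0, 250, 300, 120 → max 330
A2 regrets: 250, 430, 360, 270, 0 → max 430
A3 regrets: 100, 10, 180, 50, 110 → max 180
A4 regrets: 130, 380, 0, 0, 100 → max 380
A5 regrets: 0, 170, 360, 240, 60 → max 360
Smallest max regret = 180 → A3.

A3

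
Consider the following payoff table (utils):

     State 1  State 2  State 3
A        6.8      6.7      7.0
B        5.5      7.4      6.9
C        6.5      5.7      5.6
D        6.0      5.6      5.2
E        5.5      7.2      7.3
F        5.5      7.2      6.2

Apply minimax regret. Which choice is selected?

Column bests: State 1=6.8, State 2=7.4, State 3=7.3.
A regrets: 0.0, 0.7, 0.3 → max 0.7
B regrets: 1.3, 0.0, 0.4 → max 1.3
C regrets: 0.3, 1.7, 1.7 → max 1.7
D regrets: 0.8, 1.8, 2.1 → max 2.1
E regrets: 1.3, 0.2, 0.0 → max 1.3
F regrets: 1.3, 0.2, 1.1 → max 1.3
Smallest max regret = 0.7 → A.

A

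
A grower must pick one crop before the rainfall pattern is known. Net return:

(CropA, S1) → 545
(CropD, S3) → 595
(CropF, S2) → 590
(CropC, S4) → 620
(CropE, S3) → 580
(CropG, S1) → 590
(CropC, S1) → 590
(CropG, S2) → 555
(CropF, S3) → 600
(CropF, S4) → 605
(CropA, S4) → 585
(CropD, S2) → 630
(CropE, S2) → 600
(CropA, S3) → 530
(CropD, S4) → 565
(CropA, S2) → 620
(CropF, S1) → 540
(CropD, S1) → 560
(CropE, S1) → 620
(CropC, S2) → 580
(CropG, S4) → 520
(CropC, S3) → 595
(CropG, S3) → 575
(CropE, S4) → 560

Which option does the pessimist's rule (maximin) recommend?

Row minima: CropG=520, CropC=580, CropD=560, CropF=540, CropA=530, CropE=560
Best worst-case = 580 → CropC.

CropC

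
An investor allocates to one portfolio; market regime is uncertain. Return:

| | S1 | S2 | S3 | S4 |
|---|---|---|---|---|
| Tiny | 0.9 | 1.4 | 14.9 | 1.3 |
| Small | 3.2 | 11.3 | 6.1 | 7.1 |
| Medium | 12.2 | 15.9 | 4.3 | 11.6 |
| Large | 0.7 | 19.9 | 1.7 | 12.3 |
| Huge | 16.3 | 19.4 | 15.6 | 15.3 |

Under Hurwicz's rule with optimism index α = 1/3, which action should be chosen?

Tiny: 1/3·14.9 + 2/3·0.9 = 167/30
Small: 1/3·11.3 + 2/3·3.2 = 5.9
Medium: 1/3·15.9 + 2/3·4.3 = 49/6
Large: 1/3·19.9 + 2/3·0.7 = 7.1
Huge: 1/3·19.4 + 2/3·15.3 = 50/3
Highest Hurwicz score = 50/3 → Huge.

Huge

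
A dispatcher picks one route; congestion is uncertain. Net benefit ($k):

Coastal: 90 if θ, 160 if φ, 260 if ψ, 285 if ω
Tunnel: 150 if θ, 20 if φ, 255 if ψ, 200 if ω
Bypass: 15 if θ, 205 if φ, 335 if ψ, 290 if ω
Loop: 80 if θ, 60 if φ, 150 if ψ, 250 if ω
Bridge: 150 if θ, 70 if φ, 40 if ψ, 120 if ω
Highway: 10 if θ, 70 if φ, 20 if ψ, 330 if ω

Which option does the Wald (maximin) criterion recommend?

Row minima: Coastal=90, Tunnel=20, Bypass=15, Loop=60, Bridge=40, Highway=10
Best worst-case = 90 → Coastal.

Coastal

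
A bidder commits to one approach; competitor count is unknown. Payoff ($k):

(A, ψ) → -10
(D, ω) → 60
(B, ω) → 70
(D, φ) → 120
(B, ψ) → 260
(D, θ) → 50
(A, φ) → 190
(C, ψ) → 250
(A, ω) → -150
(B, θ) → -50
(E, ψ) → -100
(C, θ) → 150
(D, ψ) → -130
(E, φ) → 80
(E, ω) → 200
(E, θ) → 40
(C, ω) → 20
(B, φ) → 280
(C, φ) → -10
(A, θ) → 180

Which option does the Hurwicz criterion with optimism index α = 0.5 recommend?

A: 0.5·190 + 0.5·(-150) = 20
B: 0.5·280 + 0.5·(-50) = 115
C: 0.5·250 + 0.5·(-10) = 120
D: 0.5·120 + 0.5·(-130) = -5
E: 0.5·200 + 0.5·(-100) = 50
Highest Hurwicz score = 120 → C.

C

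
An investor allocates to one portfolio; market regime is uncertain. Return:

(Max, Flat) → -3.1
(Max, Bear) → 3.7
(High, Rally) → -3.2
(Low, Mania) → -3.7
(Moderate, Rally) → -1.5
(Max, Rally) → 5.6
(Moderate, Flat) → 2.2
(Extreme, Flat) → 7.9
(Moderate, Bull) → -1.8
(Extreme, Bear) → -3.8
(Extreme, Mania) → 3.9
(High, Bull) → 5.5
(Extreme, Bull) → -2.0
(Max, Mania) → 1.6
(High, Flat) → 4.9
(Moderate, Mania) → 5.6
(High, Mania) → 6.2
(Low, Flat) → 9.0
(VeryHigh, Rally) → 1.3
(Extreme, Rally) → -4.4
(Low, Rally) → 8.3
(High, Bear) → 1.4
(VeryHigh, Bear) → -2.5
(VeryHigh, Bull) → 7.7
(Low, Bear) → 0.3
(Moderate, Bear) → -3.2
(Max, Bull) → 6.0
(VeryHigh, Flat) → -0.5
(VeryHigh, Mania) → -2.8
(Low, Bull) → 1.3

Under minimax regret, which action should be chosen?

Column bests: Bear=3.7, Flat=9.0, Bull=7.7, Rally=8.3, Mania=6.2.
Low regrets: 3.4, 0.0, 6.4, 0.0, 9.9 → max 9.9
Moderate regrets: 6.9, 6.8, 9.5, 9.8, 0.6 → max 9.8
High regrets: 2.3, 4.1, 2.2, 11.5, 0.0 → max 11.5
VeryHigh regrets: 6.2, 9.5, 0.0, 7.0, 9.0 → max 9.5
Extreme regrets: 7.5, 1.1, 9.7, 12.7, 2.3 → max 12.7
Max regrets: 0.0, 12.1, 1.7, 2.7, 4.6 → max 12.1
Smallest max regret = 9.5 → VeryHigh.

VeryHigh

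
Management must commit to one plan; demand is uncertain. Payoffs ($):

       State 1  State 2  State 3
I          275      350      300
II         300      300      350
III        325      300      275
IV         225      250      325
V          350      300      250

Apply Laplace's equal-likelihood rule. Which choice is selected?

Row averages: I=925/3, II=950/3, III=300, IV=800/3, V=300
Highest average = 950/3 → II.

II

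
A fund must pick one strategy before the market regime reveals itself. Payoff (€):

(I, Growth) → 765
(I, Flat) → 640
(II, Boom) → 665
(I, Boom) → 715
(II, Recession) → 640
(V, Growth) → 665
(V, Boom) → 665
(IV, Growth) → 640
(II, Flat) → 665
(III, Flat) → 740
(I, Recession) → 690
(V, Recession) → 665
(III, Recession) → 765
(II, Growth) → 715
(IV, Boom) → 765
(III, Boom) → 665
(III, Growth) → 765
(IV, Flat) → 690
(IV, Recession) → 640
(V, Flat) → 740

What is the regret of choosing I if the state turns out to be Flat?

Best payoff under Flat is 740.
Regret = 740 − 640 = 100.

100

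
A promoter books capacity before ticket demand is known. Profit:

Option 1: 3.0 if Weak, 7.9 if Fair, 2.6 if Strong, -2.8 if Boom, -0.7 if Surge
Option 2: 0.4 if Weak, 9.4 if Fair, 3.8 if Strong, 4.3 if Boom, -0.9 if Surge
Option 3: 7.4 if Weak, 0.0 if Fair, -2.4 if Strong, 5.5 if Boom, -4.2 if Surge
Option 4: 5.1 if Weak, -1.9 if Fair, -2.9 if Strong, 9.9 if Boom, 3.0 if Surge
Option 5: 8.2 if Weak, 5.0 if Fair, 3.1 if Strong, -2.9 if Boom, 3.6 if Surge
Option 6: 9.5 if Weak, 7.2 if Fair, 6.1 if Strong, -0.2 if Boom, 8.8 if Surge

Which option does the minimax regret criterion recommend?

Option 2

Column bests: Weak=9.5, Fair=9.4, Strong=6.1, Boom=9.9, Surge=8.8.
Option 1 regrets: 6.5, 1.5, 3.5, 12.7, 9.5 → max 12.7
Option 2 regrets: 9.1, 0.0, 2.3, 5.6, 9.7 → max 9.7
Option 3 regrets: 2.1, 9.4, 8.5, 4.4, 13.0 → max 13.0
Option 4 regrets: 4.4, 11.3, 9.0, 0.0, 5.8 → max 11.3
Option 5 regrets: 1.3, 4.4, 3.0, 12.8, 5.2 → max 12.8
Option 6 regrets: 0.0, 2.2, 0.0, 10.1, 0.0 → max 10.1
Smallest max regret = 9.7 → Option 2.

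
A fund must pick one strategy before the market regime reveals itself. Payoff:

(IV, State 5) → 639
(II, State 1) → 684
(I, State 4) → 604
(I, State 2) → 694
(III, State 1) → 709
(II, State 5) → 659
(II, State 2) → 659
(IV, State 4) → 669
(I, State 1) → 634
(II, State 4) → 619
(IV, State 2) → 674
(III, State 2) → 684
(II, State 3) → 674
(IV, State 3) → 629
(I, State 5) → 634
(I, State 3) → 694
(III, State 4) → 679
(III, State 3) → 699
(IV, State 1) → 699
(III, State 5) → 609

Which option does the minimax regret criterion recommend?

Column bests: State 1=709, State 2=694, State 3=699, State 4=679, State 5=659.
I regrets: 75, 0, 5, 75, 25 → max 75
II regrets: 25, 35, 25, 60, 0 → max 60
III regrets: 0, 10, 0, 0, 50 → max 50
IV regrets: 10, 20, 70, 10, 20 → max 70
Smallest max regret = 50 → III.

III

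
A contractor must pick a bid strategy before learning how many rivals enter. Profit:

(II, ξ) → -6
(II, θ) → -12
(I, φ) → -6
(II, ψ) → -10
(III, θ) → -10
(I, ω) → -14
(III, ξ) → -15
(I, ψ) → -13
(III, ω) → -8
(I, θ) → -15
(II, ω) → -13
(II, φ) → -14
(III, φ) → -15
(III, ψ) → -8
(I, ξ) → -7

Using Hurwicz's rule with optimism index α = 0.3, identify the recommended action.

I: 0.3·(-6) + 0.7·(-15) = -12.3
II: 0.3·(-6) + 0.7·(-14) = -11.6
III: 0.3·(-8) + 0.7·(-15) = -12.9
Highest Hurwicz score = -11.6 → II.

II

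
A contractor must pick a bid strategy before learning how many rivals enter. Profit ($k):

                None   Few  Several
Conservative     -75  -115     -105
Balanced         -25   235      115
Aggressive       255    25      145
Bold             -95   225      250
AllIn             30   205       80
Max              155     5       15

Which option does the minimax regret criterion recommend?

Column bests: None=255, Few=235, Several=250.
Conservative regrets: 330, 350, 355 → max 355
Balanced regrets: 280, 0, 135 → max 280
Aggressive regrets: 0, 210, 105 → max 210
Bold regrets: 350, 10, 0 → max 350
AllIn regrets: 225, 30, 170 → max 225
Max regrets: 100, 230, 235 → max 235
Smallest max regret = 210 → Aggressive.

Aggressive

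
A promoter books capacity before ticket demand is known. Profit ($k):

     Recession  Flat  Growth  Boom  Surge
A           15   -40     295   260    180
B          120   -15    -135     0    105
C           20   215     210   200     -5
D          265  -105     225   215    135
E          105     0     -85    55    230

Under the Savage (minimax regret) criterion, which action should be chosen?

Column bests: Recession=265, Flat=215, Growth=295, Boom=260, Surge=230.
A regrets: 250, 255, 0, 0, 50 → max 255
B regrets: 145, 230, 430, 260, 125 → max 430
C regrets: 245, 0, 85, 60, 235 → max 245
D regrets: 0, 320, 70, 45, 95 → max 320
E regrets: 160, 215, 380, 205, 0 → max 380
Smallest max regret = 245 → C.

C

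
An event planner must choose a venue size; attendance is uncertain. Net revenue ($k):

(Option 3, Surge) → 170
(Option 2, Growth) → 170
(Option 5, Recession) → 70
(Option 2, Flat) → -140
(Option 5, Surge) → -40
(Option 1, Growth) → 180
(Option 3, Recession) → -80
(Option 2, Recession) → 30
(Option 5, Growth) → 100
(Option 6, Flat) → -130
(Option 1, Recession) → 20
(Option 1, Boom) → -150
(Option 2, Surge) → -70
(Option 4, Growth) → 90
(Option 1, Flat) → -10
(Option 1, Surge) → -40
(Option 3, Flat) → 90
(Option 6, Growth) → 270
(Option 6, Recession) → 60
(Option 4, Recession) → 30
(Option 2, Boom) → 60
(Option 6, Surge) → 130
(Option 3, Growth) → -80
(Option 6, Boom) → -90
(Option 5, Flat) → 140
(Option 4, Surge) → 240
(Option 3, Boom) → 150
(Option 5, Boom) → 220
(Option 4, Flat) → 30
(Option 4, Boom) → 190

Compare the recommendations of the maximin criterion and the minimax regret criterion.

maximin → Option 4; minimax regret → Option 4 (agree)

Row minima: Option 1=-150, Option 2=-140, Option 3=-80, Option 4=30, Option 5=-40, Option 6=-130
Best worst-case = 30 → Option 4.
Column bests: Recession=70, Flat=140, Growth=270, Boom=220, Surge=240.
Option 1 regrets: 50, 150, 90, 370, 280 → max 370
Option 2 regrets: 40, 280, 100, 160, 310 → max 310
Option 3 regrets: 150, 50, 350, 70, 70 → max 350
Option 4 regrets: 40, 110, 180, 30, 0 → max 180
Option 5 regrets: 0, 0, 170, 0, 280 → max 280
Option 6 regrets: 10, 270, 0, 310, 110 → max 310
Smallest max regret = 180 → Option 4.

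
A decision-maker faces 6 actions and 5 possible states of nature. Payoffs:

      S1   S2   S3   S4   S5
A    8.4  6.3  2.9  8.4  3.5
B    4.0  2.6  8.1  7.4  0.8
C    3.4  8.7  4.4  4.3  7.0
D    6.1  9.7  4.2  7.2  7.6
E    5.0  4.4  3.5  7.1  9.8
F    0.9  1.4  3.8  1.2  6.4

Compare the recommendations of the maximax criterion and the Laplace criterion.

Row maxima: A=8.4, B=8.1, C=8.7, D=9.7, E=9.8, F=6.4
Best best-case = 9.8 → E.
Row averages: A=5.9, B=4.58, C=5.56, D=6.96, E=5.96, F=2.74
Highest average = 6.96 → D.

maximax → E; laplace → D (disagree)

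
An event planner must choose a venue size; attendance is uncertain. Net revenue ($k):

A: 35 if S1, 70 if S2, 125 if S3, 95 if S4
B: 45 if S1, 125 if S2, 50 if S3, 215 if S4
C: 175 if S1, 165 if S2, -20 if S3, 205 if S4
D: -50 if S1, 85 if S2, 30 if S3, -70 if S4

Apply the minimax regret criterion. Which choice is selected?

Column bests: S1=175, S2=165, S3=125, S4=215.
A regrets: 140, 95, 0, 120 → max 140
B regrets: 130, 40, 75, 0 → max 130
C regrets: 0, 0, 145, 10 → max 145
D regrets: 225, 80, 95, 285 → max 285
Smallest max regret = 130 → B.

B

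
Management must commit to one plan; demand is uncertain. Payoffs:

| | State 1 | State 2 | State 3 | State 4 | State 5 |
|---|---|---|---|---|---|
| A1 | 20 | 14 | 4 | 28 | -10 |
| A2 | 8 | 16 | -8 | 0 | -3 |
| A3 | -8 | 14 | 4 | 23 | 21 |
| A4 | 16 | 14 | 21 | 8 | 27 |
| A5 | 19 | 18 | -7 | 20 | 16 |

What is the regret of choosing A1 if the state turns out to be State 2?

4

Best payoff under State 2 is 18.
Regret = 18 − 14 = 4.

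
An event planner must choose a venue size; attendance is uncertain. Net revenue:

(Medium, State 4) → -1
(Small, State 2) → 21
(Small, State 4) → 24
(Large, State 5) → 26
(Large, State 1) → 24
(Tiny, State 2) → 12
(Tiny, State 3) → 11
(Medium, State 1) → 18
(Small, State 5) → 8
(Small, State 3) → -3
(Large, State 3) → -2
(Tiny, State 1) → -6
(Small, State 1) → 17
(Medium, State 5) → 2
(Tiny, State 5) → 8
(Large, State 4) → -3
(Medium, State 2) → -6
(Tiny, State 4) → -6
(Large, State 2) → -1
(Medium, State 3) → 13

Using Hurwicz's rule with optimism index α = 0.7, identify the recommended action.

Tiny: 0.7·12 + 0.3·(-6) = 6.6
Small: 0.7·24 + 0.3·(-3) = 15.9
Medium: 0.7·18 + 0.3·(-6) = 10.8
Large: 0.7·26 + 0.3·(-3) = 17.3
Highest Hurwicz score = 17.3 → Large.

Large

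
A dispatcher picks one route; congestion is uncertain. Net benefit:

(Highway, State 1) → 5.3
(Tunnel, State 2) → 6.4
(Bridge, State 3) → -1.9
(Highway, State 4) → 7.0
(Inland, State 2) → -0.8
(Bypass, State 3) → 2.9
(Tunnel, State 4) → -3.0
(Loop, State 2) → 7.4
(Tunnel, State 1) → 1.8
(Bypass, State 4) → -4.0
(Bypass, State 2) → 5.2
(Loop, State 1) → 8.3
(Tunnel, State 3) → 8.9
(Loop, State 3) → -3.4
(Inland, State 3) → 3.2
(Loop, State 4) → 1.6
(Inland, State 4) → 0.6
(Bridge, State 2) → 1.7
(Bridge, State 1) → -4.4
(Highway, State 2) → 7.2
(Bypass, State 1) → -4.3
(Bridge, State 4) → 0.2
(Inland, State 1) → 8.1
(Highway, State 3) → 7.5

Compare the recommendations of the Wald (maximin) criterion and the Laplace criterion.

Row minima: Loop=-3.4, Inland=-0.8, Bridge=-4.4, Tunnel=-3.0, Highway=5.3, Bypass=-4.3
Best worst-case = 5.3 → Highway.
Row averages: Loop=3.475, Inland=2.775, Bridge=-1.1, Tunnel=3.525, Highway=6.75, Bypass=-0.05
Highest average = 6.75 → Highway.

maximin → Highway; laplace → Highway (agree)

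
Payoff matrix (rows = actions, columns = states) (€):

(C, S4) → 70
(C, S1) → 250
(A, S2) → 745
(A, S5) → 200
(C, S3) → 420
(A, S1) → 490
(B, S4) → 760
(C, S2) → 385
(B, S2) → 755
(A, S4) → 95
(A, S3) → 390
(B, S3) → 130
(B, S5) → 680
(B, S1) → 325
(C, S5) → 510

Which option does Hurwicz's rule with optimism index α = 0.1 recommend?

B

A: 0.1·745 + 0.9·95 = 160
B: 0.1·760 + 0.9·130 = 193
C: 0.1·510 + 0.9·70 = 114
Highest Hurwicz score = 193 → B.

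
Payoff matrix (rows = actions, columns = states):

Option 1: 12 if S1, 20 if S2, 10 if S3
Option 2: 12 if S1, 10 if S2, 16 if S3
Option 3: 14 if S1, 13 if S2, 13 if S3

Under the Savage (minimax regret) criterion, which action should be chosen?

Option 1

Column bests: S1=14, S2=20, S3=16.
Option 1 regrets: 2, 0, 6 → max 6
Option 2 regrets: 2, 10, 0 → max 10
Option 3 regrets: 0, 7, 3 → max 7
Smallest max regret = 6 → Option 1.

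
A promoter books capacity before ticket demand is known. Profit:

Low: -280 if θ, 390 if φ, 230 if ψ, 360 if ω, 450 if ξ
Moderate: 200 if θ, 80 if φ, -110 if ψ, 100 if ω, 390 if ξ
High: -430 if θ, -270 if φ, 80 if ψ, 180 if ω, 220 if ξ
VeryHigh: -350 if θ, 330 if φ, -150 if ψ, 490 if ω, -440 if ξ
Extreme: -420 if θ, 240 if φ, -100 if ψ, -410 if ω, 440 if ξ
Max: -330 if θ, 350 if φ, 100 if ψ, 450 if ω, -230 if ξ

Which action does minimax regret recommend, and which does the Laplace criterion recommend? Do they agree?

Column bests: θ=200, φ=390, ψ=230, ω=490, ξ=450.
Low regrets: 480, 0, 0, 130, 0 → max 480
Moderate regrets: 0, 310, 340, 390, 60 → max 390
High regrets: 630, 660, 150, 310, 230 → max 660
VeryHigh regrets: 550, 60, 380, 0, 890 → max 890
Extreme regrets: 620, 150, 330, 900, 10 → max 900
Max regrets: 530, 40, 130, 40, 680 → max 680
Smallest max regret = 390 → Moderate.
Row averages: Low=230, Moderate=132, High=-44, VeryHigh=-24, Extreme=-50, Max=68
Highest average = 230 → Low.

minimax regret → Moderate; laplace → Low (disagree)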